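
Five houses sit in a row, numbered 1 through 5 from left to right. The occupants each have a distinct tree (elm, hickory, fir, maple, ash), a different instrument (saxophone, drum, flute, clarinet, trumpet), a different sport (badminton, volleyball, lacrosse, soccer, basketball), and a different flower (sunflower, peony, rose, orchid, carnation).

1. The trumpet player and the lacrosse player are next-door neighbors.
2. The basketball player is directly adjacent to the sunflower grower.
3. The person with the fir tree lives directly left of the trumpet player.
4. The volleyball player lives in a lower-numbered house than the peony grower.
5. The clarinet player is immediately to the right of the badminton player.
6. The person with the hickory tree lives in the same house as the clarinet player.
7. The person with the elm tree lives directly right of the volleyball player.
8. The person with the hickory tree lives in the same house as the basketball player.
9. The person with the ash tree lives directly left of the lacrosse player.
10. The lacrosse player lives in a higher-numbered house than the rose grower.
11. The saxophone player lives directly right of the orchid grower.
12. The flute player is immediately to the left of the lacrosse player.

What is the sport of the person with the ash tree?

soccer

The person with the ash tree is narrowed to house 1 or 2 or 3 or 4; consider each.
Placing it in house 2 and house 3 and house 4 leads to a contradiction, so it's in house 1.
Clue 9 places the lacrosse player in house 2.
From clue 10, the rose grower must be in house 1.
From clue 12, the flute player must be in house 1.
The trumpet player is in house 3 (clue 1).
From clue 3, the person with the fir tree must be in house 2.
The only tree still possible for house 3 is maple.
House 2 instrument: only drum fits.
That leaves soccer as the sport for house 1.
So house 5 gets basketball for sport.
So house 2 gets carnation for flower.
Clue 2: the sunflower grower is in house 4.
Clue 8: the person with the hickory tree is in house 5.
The only tree still possible for house 4 is elm.
House 3 flower: only orchid fits.
House 5 flower: only peony fits.
Clue 6: the clarinet player is in house 5.
From clue 7, the volleyball player must be in house 3.
Clue 11: the saxophone player is in house 4.
House 4's sport must be badminton (nothing else left).
So: house 1 = ash/flute/soccer/rose, house 2 = fir/drum/lacrosse/carnation, house 3 = maple/trumpet/volleyball/orchid, house 4 = elm/saxophone/badminton/sunflower, house 5 = hickory/clarinet/basketball/peony.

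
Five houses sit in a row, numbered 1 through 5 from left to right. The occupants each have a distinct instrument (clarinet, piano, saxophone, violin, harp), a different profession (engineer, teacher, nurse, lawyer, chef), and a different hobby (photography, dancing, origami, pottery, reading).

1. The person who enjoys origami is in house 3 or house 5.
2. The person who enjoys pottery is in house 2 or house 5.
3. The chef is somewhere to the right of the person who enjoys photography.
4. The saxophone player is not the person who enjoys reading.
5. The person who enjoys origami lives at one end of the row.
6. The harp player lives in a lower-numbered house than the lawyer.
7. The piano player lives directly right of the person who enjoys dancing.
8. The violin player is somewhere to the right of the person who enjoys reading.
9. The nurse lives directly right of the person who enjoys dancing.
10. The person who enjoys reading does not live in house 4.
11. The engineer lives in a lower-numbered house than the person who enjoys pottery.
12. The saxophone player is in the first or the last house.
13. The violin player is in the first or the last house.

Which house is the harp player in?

Clue 5 places the person who enjoys origami in house 5.
From clue 13, the violin player must be in house 5.
House 2 hobby: only pottery fits.
Clue 4 places the person who enjoys reading in house 3.
Clue 11 places the engineer in house 1.
House 1's instrument must be saxophone (nothing else left).
The only hobby still possible for house 4 is photography.
By clue 3, the chef is in house 5.
Clue 7 places the piano player in house 2.
The nurse is in house 2 (clue 9).
That leaves dancing as the hobby for house 1.
Clue 6: the harp player is in house 3.
Clue 6 places the lawyer in house 4.
That leaves clarinet as the instrument for house 4.
House 3's profession must be teacher (nothing else left).
So: house 1 = saxophone/engineer/dancing, house 2 = piano/nurse/pottery, house 3 = harp/teacher/reading, house 4 = clarinet/lawyer/photography, house 5 = violin/chef/origami.

3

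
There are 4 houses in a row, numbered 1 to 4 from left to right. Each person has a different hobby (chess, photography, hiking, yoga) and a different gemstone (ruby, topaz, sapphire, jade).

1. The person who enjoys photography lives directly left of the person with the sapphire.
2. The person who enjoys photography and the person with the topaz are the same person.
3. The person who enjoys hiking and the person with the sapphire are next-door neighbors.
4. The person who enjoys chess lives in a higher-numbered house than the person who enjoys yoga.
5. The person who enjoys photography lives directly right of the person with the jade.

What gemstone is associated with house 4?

So house 1 gets yoga for hobby.
The person who enjoys photography is narrowed to house 2 or 3; consider each.
Placing it in house 3 leads to a contradiction, so it's in house 2.
From clue 1, the person with the sapphire must be in house 3.
The person with the topaz is in house 2 (clue 2).
By clue 5, the person with the jade is in house 1.
So house 3 gets chess for hobby.
House 4 hobby: only hiking fits.
That leaves ruby as the gemstone for house 4.
So: house 1 = yoga/jade, house 2 = photography/topaz, house 3 = chess/sapphire, house 4 = hiking/ruby.

ruby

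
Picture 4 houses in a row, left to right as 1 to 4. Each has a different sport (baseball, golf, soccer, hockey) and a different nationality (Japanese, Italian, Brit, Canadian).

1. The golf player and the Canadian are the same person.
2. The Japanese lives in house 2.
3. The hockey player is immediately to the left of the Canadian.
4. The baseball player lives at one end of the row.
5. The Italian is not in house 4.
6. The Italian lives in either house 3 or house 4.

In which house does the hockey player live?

From clue 2, the Japanese must be in house 2.
By clue 6, the Italian is in house 3.
House 1's nationality must be Brit (nothing else left).
That leaves Canadian as the nationality for house 4.
By clue 1, the golf player is in house 4.
Clue 3: the hockey player is in house 3.
House 2's sport must be soccer (nothing else left).
House 1 sport: only baseball fits.
So: house 1 = baseball/Brit, house 2 = soccer/Japanese, house 3 = hockey/Italian, house 4 = golf/Canadian.

3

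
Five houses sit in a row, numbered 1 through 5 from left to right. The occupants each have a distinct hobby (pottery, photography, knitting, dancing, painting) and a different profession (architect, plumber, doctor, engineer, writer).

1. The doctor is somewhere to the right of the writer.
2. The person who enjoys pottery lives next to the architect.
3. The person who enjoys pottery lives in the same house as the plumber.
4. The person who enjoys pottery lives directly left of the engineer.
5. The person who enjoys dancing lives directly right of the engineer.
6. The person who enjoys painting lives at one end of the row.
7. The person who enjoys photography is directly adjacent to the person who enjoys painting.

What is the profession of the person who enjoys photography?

So house 5 gets doctor for profession.
The person who enjoys painting is narrowed to house 1 or 5; consider each.
Placing it in house 5 leads to a contradiction, so it's in house 1.
By clue 7, the person who enjoys photography is in house 2.
The plumber is in house 3 (clue 3).
The engineer is in house 4 (clue 4).
Clue 5: the person who enjoys dancing is in house 5.
House 3's hobby must be pottery (nothing else left).
The only hobby still possible for house 4 is knitting.
House 1 profession: only writer fits.
House 2 profession: only architect fits.
So: house 1 = painting/writer, house 2 = photography/architect, house 3 = pottery/plumber, house 4 = knitting/engineer, house 5 = dancing/doctor.

architect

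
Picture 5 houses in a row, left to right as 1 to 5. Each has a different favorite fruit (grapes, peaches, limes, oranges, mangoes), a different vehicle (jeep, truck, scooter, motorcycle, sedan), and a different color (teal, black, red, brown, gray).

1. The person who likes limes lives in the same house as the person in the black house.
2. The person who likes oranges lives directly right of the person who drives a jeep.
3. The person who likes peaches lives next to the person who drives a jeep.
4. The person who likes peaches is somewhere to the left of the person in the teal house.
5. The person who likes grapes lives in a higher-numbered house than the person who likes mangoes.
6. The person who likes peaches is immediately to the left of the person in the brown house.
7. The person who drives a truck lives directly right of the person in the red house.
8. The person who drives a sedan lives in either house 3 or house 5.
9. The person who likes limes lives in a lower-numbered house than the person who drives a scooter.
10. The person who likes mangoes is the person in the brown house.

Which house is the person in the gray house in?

The person who drives a sedan is narrowed to house 3 or 5; consider each.
Placing it in house 5 leads to a contradiction, so it's in house 3.
The person who likes grapes is narrowed to house 3 or 4 or 5; consider each.
Placing it in house 3 and house 4 leads to a contradiction, so it's in house 5.
The person who likes oranges is narrowed to house 2 or 3; consider each.
Placing it in house 2 leads to a contradiction, so it's in house 3.
The person who drives a jeep is in house 2 (clue 2).
So house 1 gets motorcycle for vehicle.
By clue 6, the person in the brown house is in house 2.
Clue 10 places the person who likes mangoes in house 2.
House 1 favorite fruit: only peaches fits.
That leaves limes as the favorite fruit for house 4.
From clue 1, the person in the black house must be in house 4.
From clue 9, the person who drives a scooter must be in house 5.
House 4 vehicle: only truck fits.
House 1 color: only gray fits.
House 3's color must be red (nothing else left).
That leaves teal as the color for house 5.
So: house 1 = peaches/motorcycle/gray, house 2 = mangoes/jeep/brown, house 3 = oranges/sedan/red, house 4 = limes/truck/black, house 5 = grapes/scooter/teal.

1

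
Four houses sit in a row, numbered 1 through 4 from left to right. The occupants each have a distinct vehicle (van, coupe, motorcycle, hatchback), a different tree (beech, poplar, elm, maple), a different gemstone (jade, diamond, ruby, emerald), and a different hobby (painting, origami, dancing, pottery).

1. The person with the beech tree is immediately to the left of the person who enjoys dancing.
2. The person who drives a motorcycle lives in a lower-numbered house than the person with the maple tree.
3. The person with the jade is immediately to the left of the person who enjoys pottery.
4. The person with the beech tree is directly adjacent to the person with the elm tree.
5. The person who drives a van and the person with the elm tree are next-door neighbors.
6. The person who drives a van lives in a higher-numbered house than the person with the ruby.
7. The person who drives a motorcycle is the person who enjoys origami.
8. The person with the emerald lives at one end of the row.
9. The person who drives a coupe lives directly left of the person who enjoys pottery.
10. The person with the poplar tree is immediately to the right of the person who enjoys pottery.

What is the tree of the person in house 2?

The person who drives a coupe is narrowed to house 1 or 2; consider each.
Placing it in house 1 leads to a contradiction, so it's in house 2.
Clue 9 places the person who enjoys pottery in house 3.
By clue 10, the person with the poplar tree is in house 4.
From clue 2, the person who drives a motorcycle must be in house 1.
Clue 3: the person with the jade is in house 2.
From clue 4, the person with the elm tree must be in house 2.
The person who drives a van is in house 3 (clue 5).
The person who enjoys origami is in house 1 (clue 7).
That leaves hatchback as the vehicle for house 4.
The only tree still possible for house 1 is beech.
The only tree still possible for house 3 is maple.
The only gemstone still possible for house 1 is ruby.
So house 3 gets diamond for gemstone.
House 4's gemstone must be emerald (nothing else left).
Clue 1: the person who enjoys dancing is in house 2.
That leaves painting as the hobby for house 4.
So: house 1 = motorcycle/beech/ruby/origami, house 2 = coupe/elm/jade/dancing, house 3 = van/maple/diamond/pottery, house 4 = hatchback/poplar/emerald/painting.

elm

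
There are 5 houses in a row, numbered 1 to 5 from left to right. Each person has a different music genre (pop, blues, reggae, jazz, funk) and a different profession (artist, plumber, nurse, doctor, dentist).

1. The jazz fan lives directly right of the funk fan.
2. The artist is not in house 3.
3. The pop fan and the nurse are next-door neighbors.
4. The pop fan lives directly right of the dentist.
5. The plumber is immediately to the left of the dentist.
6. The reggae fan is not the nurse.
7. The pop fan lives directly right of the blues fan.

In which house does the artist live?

The blues fan is narrowed to house 2 or 3 or 4; consider each.
Placing it in house 3 and house 4 leads to a contradiction, so it's in house 2.
Clue 7 places the pop fan in house 3.
Clue 1 places the jazz fan in house 5.
By clue 1, the funk fan is in house 4.
The dentist is in house 2 (clue 4).
By clue 5, the plumber is in house 1.
House 1's music genre must be reggae (nothing else left).
House 3 profession: only doctor fits.
House 5 profession: only artist fits.
House 4 profession: only nurse fits.
So: house 1 = reggae/plumber, house 2 = blues/dentist, house 3 = pop/doctor, house 4 = funk/nurse, house 5 = jazz/artist.

5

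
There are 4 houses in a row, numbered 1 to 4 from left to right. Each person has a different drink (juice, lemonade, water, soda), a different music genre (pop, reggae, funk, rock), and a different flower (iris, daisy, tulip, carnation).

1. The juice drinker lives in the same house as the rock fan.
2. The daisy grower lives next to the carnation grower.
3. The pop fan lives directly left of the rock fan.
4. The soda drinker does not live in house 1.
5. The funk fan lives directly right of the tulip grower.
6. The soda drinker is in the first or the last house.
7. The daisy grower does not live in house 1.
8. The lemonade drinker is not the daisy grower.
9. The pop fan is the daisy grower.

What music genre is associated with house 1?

Clue 6: the soda drinker is in house 4.
House 1's music genre must be reggae (nothing else left).
The pop fan is in house 2 (clue 3).
From clue 3, the rock fan must be in house 3.
Clue 9: the daisy grower is in house 2.
That leaves funk as the music genre for house 4.
Clue 1 places the juice drinker in house 3.
The tulip grower is in house 3 (clue 5).
So house 1 gets lemonade for drink.
The only drink still possible for house 2 is water.
So house 1 gets carnation for flower.
So house 4 gets iris for flower.
So: house 1 = lemonade/reggae/carnation, house 2 = water/pop/daisy, house 3 = juice/rock/tulip, house 4 = soda/funk/iris.

reggae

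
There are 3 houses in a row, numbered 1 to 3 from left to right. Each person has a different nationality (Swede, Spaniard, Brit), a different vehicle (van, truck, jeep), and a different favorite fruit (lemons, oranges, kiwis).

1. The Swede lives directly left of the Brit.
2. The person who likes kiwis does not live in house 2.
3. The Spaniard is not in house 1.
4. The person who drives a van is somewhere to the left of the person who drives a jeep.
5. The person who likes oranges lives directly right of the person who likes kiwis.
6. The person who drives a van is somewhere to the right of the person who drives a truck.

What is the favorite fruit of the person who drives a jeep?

From clue 5, the person who likes oranges must be in house 2.
Clue 5: the person who likes kiwis is in house 1.
Clue 6: the person who drives a van is in house 2.
Clue 6 places the person who drives a truck in house 1.
House 1 nationality: only Swede fits.
So house 3 gets jeep for vehicle.
So house 3 gets lemons for favorite fruit.
Clue 1: the Brit is in house 2.
The only nationality still possible for house 3 is Spaniard.
So: house 1 = Swede/truck/kiwis, house 2 = Brit/van/oranges, house 3 = Spaniard/jeep/lemons.

lemons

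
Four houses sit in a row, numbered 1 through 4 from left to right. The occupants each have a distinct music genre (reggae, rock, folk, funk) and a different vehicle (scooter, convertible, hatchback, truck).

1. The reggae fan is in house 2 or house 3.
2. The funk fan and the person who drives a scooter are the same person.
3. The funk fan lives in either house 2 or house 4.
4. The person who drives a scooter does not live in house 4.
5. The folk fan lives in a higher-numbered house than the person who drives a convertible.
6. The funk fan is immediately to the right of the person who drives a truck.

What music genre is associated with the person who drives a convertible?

House 1 music genre: only rock fits.
House 4 vehicle: only hatchback fits.
Clue 2: the funk fan is in house 2.
The person who drives a scooter is in house 2 (clue 2).
From clue 6, the person who drives a truck must be in house 1.
House 4's music genre must be folk (nothing else left).
That leaves convertible as the vehicle for house 3.
House 3's music genre must be reggae (nothing else left).
So: house 1 = rock/truck, house 2 = funk/scooter, house 3 = reggae/convertible, house 4 = folk/hatchback.

reggae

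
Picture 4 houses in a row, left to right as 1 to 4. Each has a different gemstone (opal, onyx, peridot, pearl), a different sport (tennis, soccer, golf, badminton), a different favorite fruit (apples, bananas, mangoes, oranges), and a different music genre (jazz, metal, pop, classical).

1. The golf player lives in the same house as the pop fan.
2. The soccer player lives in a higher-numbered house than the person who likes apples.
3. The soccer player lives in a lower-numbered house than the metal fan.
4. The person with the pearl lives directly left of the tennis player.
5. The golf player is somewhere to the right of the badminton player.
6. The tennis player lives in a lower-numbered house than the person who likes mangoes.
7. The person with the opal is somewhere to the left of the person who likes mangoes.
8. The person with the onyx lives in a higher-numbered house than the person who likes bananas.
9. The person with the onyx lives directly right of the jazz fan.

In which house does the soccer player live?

The only sport still possible for house 1 is badminton.
So house 4 gets golf for sport.
Clue 1 places the pop fan in house 4.
Clue 3: the soccer player is in house 2.
House 3's sport must be tennis (nothing else left).
The only music genre still possible for house 3 is metal.
Clue 2 places the person who likes apples in house 1.
By clue 4, the person with the pearl is in house 2.
By clue 6, the person who likes mangoes is in house 4.
So house 4 gets peridot for gemstone.
The person who likes bananas is in house 2 (clue 8).
Clue 9: the jazz fan is in house 2.
House 1's gemstone must be opal (nothing else left).
That leaves onyx as the gemstone for house 3.
House 3 favorite fruit: only oranges fits.
The only music genre still possible for house 1 is classical.
So: house 1 = opal/badminton/apples/classical, house 2 = pearl/soccer/bananas/jazz, house 3 = onyx/tennis/oranges/metal, house 4 = peridot/golf/mangoes/pop.

2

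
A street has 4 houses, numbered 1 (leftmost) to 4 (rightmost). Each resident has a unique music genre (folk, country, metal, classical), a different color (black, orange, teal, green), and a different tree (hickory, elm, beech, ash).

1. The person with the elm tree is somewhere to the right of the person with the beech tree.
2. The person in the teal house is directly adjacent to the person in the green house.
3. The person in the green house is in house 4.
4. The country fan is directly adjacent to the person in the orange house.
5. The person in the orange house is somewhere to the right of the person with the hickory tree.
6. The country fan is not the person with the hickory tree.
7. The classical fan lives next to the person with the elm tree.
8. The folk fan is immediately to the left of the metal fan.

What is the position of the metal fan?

Clue 3: the person in the green house is in house 4.
The person in the teal house is in house 3 (clue 2).
That leaves black as the color for house 1.
House 2 color: only orange fits.
Clue 5: the person with the hickory tree is in house 1.
Clue 6 places the country fan in house 3.
Clue 7 places the person with the elm tree in house 3.
From clue 8, the folk fan must be in house 1.
From clue 8, the metal fan must be in house 2.
The only music genre still possible for house 4 is classical.
House 2 tree: only beech fits.
So house 4 gets ash for tree.
So: house 1 = folk/black/hickory, house 2 = metal/orange/beech, house 3 = country/teal/elm, house 4 = classical/green/ash.

2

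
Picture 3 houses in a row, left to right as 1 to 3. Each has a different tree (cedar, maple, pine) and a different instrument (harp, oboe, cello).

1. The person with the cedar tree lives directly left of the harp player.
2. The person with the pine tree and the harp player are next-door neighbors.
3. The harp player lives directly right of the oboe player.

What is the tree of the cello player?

The person with the cedar tree is narrowed to house 1 or 2; consider each.
Placing it in house 2 leads to a contradiction, so it's in house 1.
Clue 1: the harp player is in house 2.
By clue 3, the oboe player is in house 1.
That leaves maple as the tree for house 2.
So house 3 gets pine for tree.
That leaves cello as the instrument for house 3.
So: house 1 = cedar/oboe, house 2 = maple/harp, house 3 = pine/cello.

pine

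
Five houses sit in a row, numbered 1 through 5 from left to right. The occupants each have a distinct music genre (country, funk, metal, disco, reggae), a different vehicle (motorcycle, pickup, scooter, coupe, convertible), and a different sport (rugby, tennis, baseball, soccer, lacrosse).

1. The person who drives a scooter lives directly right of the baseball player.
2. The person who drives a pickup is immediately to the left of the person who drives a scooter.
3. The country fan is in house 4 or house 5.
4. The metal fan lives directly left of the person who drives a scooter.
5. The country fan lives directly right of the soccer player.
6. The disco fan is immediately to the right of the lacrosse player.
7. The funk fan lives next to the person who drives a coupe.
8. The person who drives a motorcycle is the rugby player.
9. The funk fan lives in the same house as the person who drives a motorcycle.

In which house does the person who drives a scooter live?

The country fan is narrowed to house 4 or 5; consider each.
Placing it in house 5 leads to a contradiction, so it's in house 4.
The soccer player is in house 3 (clue 5).
The metal fan is narrowed to house 1 or 2; consider each.
Placing it in house 2 leads to a contradiction, so it's in house 1.
Clue 4 places the person who drives a scooter in house 2.
The baseball player is in house 1 (clue 1).
By clue 9, the funk fan is in house 5.
Clue 9 places the person who drives a motorcycle in house 5.
So house 1 gets pickup for vehicle.
By clue 6, the disco fan is in house 3.
By clue 6, the lacrosse player is in house 2.
The person who drives a coupe is in house 4 (clue 7).
That leaves reggae as the music genre for house 2.
House 3 vehicle: only convertible fits.
So house 4 gets tennis for sport.
The only sport still possible for house 5 is rugby.
So: house 1 = metal/pickup/baseball, house 2 = reggae/scooter/lacrosse, house 3 = disco/convertible/soccer, house 4 = country/coupe/tennis, house 5 = funk/motorcycle/rugby.

2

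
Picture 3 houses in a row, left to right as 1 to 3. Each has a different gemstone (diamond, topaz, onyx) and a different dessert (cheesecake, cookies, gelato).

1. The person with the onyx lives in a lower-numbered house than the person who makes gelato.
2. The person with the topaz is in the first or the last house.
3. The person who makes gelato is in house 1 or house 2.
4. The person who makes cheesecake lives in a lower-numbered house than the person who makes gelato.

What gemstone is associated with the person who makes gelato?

diamond

Clue 3 places the person who makes gelato in house 2.
By clue 4, the person who makes cheesecake is in house 1.
House 3's dessert must be cookies (nothing else left).
The person with the onyx is in house 1 (clue 1).
The only gemstone still possible for house 2 is diamond.
So house 3 gets topaz for gemstone.
So: house 1 = onyx/cheesecake, house 2 = diamond/gelato, house 3 = topaz/cookies.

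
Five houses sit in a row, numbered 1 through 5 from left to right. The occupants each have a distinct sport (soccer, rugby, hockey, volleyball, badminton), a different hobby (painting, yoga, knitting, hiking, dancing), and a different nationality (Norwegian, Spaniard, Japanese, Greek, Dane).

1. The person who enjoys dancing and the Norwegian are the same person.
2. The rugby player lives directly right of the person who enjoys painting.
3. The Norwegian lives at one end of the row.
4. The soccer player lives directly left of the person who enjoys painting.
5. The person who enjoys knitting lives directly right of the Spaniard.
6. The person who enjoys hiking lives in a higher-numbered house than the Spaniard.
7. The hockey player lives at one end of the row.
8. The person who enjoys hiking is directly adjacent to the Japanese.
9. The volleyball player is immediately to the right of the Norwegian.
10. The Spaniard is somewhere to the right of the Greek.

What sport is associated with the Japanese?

By clue 9, the volleyball player is in house 2.
From clue 9, the Norwegian must be in house 1.
The person who enjoys dancing is in house 1 (clue 1).
House 4 sport: only badminton fits.
House 3's hobby must be yoga (nothing else left).
That leaves painting as the hobby for house 2.
From clue 2, the rugby player must be in house 3.
Clue 4: the soccer player is in house 1.
House 5 sport: only hockey fits.
The person who enjoys hiking is narrowed to house 4 or 5; consider each.
Placing it in house 4 leads to a contradiction, so it's in house 5.
Clue 8 places the Japanese in house 4.
The only hobby still possible for house 4 is knitting.
House 5's nationality must be Dane (nothing else left).
From clue 10, the Greek must be in house 2.
House 3 nationality: only Spaniard fits.
So: house 1 = soccer/dancing/Norwegian, house 2 = volleyball/painting/Greek, house 3 = rugby/yoga/Spaniard, house 4 = badminton/knitting/Japanese, house 5 = hockey/hiking/Dane.

badminton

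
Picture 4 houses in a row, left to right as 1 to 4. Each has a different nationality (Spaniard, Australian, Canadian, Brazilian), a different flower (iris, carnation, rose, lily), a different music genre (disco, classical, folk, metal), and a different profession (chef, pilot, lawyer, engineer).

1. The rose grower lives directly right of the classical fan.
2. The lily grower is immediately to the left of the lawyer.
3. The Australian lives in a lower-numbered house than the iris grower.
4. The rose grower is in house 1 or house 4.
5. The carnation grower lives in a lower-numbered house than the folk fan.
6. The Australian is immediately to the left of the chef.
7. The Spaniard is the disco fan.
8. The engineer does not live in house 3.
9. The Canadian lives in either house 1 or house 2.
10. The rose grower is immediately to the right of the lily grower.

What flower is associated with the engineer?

carnation

From clue 4, the rose grower must be in house 4.
By clue 10, the lily grower is in house 3.
That leaves carnation as the flower for house 1.
So house 2 gets iris for flower.
From clue 1, the classical fan must be in house 3.
The lawyer is in house 4 (clue 2).
From clue 3, the Australian must be in house 1.
Clue 6 places the chef in house 2.
So house 2 gets Canadian for nationality.
That leaves engineer as the profession for house 1.
The only profession still possible for house 3 is pilot.
From clue 7, the Spaniard must be in house 4.
From clue 7, the disco fan must be in house 4.
So house 3 gets Brazilian for nationality.
House 1 music genre: only metal fits.
So house 2 gets folk for music genre.
So: house 1 = Australian/carnation/metal/engineer, house 2 = Canadian/iris/folk/chef, house 3 = Brazilian/lily/classical/pilot, house 4 = Spaniard/rose/disco/lawyer.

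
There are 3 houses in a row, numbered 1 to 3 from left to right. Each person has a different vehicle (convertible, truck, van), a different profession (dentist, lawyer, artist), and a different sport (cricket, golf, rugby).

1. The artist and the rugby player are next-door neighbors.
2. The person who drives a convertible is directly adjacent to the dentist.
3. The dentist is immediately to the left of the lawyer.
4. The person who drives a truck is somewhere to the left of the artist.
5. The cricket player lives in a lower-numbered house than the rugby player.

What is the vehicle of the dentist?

truck

House 1 profession: only dentist fits.
Clue 2 places the person who drives a convertible in house 2.
The lawyer is in house 2 (clue 3).
So house 1 gets truck for vehicle.
So house 3 gets van for vehicle.
The only profession still possible for house 3 is artist.
By clue 1, the rugby player is in house 2.
The cricket player is in house 1 (clue 5).
The only sport still possible for house 3 is golf.
So: house 1 = truck/dentist/cricket, house 2 = convertible/lawyer/rugby, house 3 = van/artist/golf.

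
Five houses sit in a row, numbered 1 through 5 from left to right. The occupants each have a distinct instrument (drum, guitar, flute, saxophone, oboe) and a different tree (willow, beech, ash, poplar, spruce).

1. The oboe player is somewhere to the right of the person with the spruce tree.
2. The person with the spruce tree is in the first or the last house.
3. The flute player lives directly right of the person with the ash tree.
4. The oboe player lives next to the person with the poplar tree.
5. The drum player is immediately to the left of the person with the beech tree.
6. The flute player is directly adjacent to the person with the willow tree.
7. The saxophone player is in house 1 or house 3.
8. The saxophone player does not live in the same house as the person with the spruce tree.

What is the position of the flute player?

From clue 2, the person with the spruce tree must be in house 1.
From clue 8, the saxophone player must be in house 3.
House 2's tree must be beech (nothing else left).
The drum player is in house 1 (clue 5).
The flute player is narrowed to house 4 or 5; consider each.
Placing it in house 5 leads to a contradiction, so it's in house 4.
By clue 3, the person with the ash tree is in house 3.
So house 4 gets poplar for tree.
The only tree still possible for house 5 is willow.
From clue 4, the oboe player must be in house 5.
The only instrument still possible for house 2 is guitar.
So: house 1 = drum/spruce, house 2 = guitar/beech, house 3 = saxophone/ash, house 4 = flute/poplar, house 5 = oboe/willow.

4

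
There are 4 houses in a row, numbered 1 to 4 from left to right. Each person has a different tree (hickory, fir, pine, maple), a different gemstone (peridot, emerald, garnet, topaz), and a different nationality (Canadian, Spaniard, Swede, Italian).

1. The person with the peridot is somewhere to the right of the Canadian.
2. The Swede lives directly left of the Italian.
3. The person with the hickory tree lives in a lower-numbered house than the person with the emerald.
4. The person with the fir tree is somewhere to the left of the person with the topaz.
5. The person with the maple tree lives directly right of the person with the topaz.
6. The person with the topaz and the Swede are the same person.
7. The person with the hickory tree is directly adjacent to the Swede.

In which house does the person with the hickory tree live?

House 1's gemstone must be garnet (nothing else left).
The person with the fir tree is narrowed to house 1 or 2; consider each.
Placing it in house 2 leads to a contradiction, so it's in house 1.
The person with the hickory tree is narrowed to house 2 or 3; consider each.
Placing it in house 3 leads to a contradiction, so it's in house 2.
From clue 7, the Swede must be in house 3.
That leaves Italian as the nationality for house 4.
From clue 6, the person with the topaz must be in house 3.
House 2's gemstone must be peridot (nothing else left).
The only gemstone still possible for house 4 is emerald.
Clue 1 places the Canadian in house 1.
By clue 5, the person with the maple tree is in house 4.
The only tree still possible for house 3 is pine.
House 2's nationality must be Spaniard (nothing else left).
So: house 1 = fir/garnet/Canadian, house 2 = hickory/peridot/Spaniard, house 3 = pine/topaz/Swede, house 4 = maple/emerald/Italian.

2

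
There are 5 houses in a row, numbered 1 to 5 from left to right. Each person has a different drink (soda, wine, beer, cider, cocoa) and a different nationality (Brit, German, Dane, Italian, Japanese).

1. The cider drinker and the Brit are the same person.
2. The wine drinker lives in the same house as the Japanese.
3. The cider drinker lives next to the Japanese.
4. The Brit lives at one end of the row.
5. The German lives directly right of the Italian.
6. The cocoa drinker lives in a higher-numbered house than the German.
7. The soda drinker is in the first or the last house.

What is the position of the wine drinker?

4

The cider drinker is narrowed to house 1 or 5; consider each.
Placing it in house 1 leads to a contradiction, so it's in house 5.
Clue 1 places the Brit in house 5.
By clue 3, the Japanese is in house 4.
Clue 2: the wine drinker is in house 4.
The only drink still possible for house 1 is soda.
The only drink still possible for house 2 is beer.
House 3's drink must be cocoa (nothing else left).
From clue 6, the German must be in house 2.
House 1 nationality: only Italian fits.
House 3's nationality must be Dane (nothing else left).
So: house 1 = soda/Italian, house 2 = beer/German, house 3 = cocoa/Dane, house 4 = wine/Japanese, house 5 = cider/Brit.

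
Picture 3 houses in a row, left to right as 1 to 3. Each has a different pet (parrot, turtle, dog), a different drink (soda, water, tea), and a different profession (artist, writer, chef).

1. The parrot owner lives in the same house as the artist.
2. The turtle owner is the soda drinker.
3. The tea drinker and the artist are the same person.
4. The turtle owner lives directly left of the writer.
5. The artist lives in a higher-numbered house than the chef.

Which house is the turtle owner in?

House 1's profession must be chef (nothing else left).
The parrot owner is narrowed to house 2 or 3; consider each.
Placing it in house 2 leads to a contradiction, so it's in house 3.
By clue 1, the artist is in house 3.
From clue 3, the tea drinker must be in house 3.
So house 2 gets writer for profession.
Clue 4 places the turtle owner in house 1.
The only pet still possible for house 2 is dog.
Clue 2: the soda drinker is in house 1.
So house 2 gets water for drink.
So: house 1 = turtle/soda/chef, house 2 = dog/water/writer, house 3 = parrot/tea/artist.

1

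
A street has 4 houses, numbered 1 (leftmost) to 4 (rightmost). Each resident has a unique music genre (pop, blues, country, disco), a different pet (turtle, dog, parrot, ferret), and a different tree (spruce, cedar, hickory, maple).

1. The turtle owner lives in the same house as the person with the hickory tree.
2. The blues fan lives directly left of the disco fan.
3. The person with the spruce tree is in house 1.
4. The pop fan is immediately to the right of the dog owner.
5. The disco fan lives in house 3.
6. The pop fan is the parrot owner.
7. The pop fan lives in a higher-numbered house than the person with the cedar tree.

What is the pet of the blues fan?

By clue 3, the person with the spruce tree is in house 1.
Clue 5 places the disco fan in house 3.
The blues fan is in house 2 (clue 2).
By clue 7, the pop fan is in house 4.
House 1 music genre: only country fits.
Clue 4: the dog owner is in house 3.
Clue 6 places the parrot owner in house 4.
That leaves ferret as the pet for house 1.
So house 2 gets turtle for pet.
From clue 1, the person with the hickory tree must be in house 2.
The only tree still possible for house 4 is maple.
House 3's tree must be cedar (nothing else left).
So: house 1 = country/ferret/spruce, house 2 = blues/turtle/hickory, house 3 = disco/dog/cedar, house 4 = pop/parrot/maple.

turtle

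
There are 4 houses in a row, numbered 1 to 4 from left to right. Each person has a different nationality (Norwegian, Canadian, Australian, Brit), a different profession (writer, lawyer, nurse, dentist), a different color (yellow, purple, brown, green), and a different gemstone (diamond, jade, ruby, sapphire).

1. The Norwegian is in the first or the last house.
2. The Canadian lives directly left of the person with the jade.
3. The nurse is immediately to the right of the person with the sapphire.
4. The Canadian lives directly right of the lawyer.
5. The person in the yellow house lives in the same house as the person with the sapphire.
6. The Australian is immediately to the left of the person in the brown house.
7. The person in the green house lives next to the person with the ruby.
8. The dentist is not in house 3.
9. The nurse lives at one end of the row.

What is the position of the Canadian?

The nurse is in house 4 (clue 9).
House 3's profession must be writer (nothing else left).
Clue 3: the person with the sapphire is in house 3.
From clue 5, the person in the yellow house must be in house 3.
By clue 2, the Canadian is in house 3.
By clue 4, the lawyer is in house 2.
House 1's nationality must be Australian (nothing else left).
That leaves Brit as the nationality for house 2.
House 4's nationality must be Norwegian (nothing else left).
So house 1 gets dentist for profession.
So house 4 gets jade for gemstone.
From clue 6, the person in the brown house must be in house 2.
That leaves green as the color for house 1.
So house 4 gets purple for color.
By clue 7, the person with the ruby is in house 2.
House 1 gemstone: only diamond fits.
So: house 1 = Australian/dentist/green/diamond, house 2 = Brit/lawyer/brown/ruby, house 3 = Canadian/writer/yellow/sapphire, house 4 = Norwegian/nurse/purple/jade.

3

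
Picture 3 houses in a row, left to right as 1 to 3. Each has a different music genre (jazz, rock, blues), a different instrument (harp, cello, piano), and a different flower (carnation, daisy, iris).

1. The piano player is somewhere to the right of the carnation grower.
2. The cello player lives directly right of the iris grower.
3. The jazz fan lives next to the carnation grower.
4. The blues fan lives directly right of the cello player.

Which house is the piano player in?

3

By clue 4, the blues fan is in house 3.
From clue 4, the cello player must be in house 2.
So house 1 gets harp for instrument.
That leaves piano as the instrument for house 3.
The only flower still possible for house 3 is daisy.
Clue 2: the iris grower is in house 1.
The only flower still possible for house 2 is carnation.
By clue 3, the jazz fan is in house 1.
The only music genre still possible for house 2 is rock.
So: house 1 = jazz/harp/iris, house 2 = rock/cello/carnation, house 3 = blues/piano/daisy.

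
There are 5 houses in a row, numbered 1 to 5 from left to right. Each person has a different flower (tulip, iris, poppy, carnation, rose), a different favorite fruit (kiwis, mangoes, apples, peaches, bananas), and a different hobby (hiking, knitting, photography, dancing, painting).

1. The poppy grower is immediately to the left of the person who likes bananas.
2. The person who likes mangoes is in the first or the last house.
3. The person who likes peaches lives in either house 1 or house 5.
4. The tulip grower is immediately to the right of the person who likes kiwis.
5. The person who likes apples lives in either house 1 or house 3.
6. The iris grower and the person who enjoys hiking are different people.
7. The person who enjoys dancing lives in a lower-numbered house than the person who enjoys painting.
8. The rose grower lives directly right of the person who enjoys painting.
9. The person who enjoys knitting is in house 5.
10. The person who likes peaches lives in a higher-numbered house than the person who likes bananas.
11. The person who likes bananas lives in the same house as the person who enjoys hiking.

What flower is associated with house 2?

carnation

Clue 9: the person who enjoys knitting is in house 5.
Clue 10 places the person who likes peaches in house 5.
That leaves mangoes as the favorite fruit for house 1.
House 3's favorite fruit must be apples (nothing else left).
The poppy grower is narrowed to house 1 or 3; consider each.
Placing it in house 3 leads to a contradiction, so it's in house 1.
From clue 1, the person who likes bananas must be in house 2.
Clue 11: the person who enjoys hiking is in house 2.
So house 4 gets kiwis for favorite fruit.
Clue 4 places the tulip grower in house 5.
That leaves carnation as the flower for house 2.
The only flower still possible for house 3 is iris.
The only flower still possible for house 4 is rose.
From clue 8, the person who enjoys painting must be in house 3.
The only hobby still possible for house 4 is photography.
That leaves dancing as the hobby for house 1.
So: house 1 = poppy/mangoes/dancing, house 2 = carnation/bananas/hiking, house 3 = iris/apples/painting, house 4 = rose/kiwis/photography, house 5 = tulip/peaches/knitting.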